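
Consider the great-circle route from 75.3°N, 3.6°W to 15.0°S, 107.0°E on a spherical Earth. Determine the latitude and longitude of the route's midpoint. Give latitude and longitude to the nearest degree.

≈ 38°N, 92°E

From cos δ = sin φ₁ sin φ₂ + cos φ₁ cos φ₂ cos Δλ, the central angle is δ ≈ 1.914 rad (109.7°).
Interpolate at f = 1/2 with slerp weights a = sin((1−f)δ)/sin δ ≈ 0.868, b = sin(fδ)/sin δ ≈ 0.868.
p = a·p₁ + b·p₂ ≈ (-0.025, 0.788, 0.615); φ = arcsin(p_z) ≈ 37.95°, λ = atan2(p_y, p_x) ≈ 91.84°.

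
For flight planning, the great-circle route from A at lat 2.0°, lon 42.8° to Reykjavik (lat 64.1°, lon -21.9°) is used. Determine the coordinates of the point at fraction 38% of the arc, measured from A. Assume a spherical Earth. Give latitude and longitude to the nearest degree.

≈ lat 29°, lon 30°

Write both endpoints as unit vectors p₁, p₂ with components (cos φ cos λ, cos φ sin λ, sin φ).
The central angle between the endpoints is δ = arccos(p₁·p₂) ≈ 1.351 rad (77.4°).
Interpolate at f = 0.38 with slerp weights a = sin((1−f)δ)/sin δ ≈ 0.761, b = sin(fδ)/sin δ ≈ 0.503.
p = a·p₁ + b·p₂ ≈ (0.762, 0.435, 0.479); φ = arcsin(p_z) ≈ 28.64°, λ = atan2(p_y, p_x) ≈ 29.71°.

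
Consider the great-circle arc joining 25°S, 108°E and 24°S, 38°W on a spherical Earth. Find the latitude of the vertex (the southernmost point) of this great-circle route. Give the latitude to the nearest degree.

≈ 57°S

The great circle lies in the plane with unit normal n̂ = (p₁ × p₂)/|p₁ × p₂|.
Here n̂_z ≈ -0.540; the vertex latitude is φ_max = arccos|n̂_z| ≈ 57.3°.
Check via Clairaut: cos φ_max = |cos φ₁| · sin C = cos(25.0°)·sin(143.4°) ≈ 0.540, again giving ≈ 57.3°.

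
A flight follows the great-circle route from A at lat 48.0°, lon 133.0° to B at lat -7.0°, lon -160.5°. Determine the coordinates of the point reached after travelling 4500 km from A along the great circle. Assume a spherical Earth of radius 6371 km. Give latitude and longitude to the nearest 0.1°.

≈ lat 23.6°, lon 173.9°

Convert each endpoint to a unit vector on the sphere (x = cos φ cos λ, y = cos φ sin λ, z = sin φ).
The central angle between the endpoints is δ = arccos(p₁·p₂) ≈ 1.396 rad (80.0°). The total great-circle distance is δ·R ≈ 1.396 × 6371 ≈ 8892 km, so the target fraction is f = 4500/8892 ≈ 0.506.
Interpolate at f ≈ 0.506 with slerp weights a = sin((1−f)δ)/sin δ ≈ 0.646, b = sin(fδ)/sin δ ≈ 0.659.
p = a·p₁ + b·p₂ ≈ (-0.911, 0.098, 0.400); φ = arcsin(p_z) ≈ 23.56°, λ = atan2(p_y, p_x) ≈ 173.88°.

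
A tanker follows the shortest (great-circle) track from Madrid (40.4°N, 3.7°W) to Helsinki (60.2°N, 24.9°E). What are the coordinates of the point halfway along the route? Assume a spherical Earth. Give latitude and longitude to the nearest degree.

≈ (51°N, 8°E)

From cos δ = sin φ₁ sin φ₂ + cos φ₁ cos φ₂ cos Δλ, the central angle is δ ≈ 0.463 rad (26.5°).
Interpolate at f = 1/2 with slerp weights a = sin((1−f)δ)/sin δ ≈ 0.514, b = sin(fδ)/sin δ ≈ 0.514.
p = a·p₁ + b·p₂ ≈ (0.622, 0.082, 0.779); φ = arcsin(p_z) ≈ 51.14°, λ = atan2(p_y, p_x) ≈ 7.53°.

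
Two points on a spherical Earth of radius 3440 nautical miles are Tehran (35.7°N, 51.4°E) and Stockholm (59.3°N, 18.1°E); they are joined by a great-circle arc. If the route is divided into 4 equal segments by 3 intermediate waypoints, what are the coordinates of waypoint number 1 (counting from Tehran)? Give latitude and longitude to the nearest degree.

Convert each endpoint to a unit vector on the sphere (x = cos φ cos λ, y = cos φ sin λ, z = sin φ).
The central angle between the endpoints is δ = arccos(p₁·p₂) ≈ 0.558 rad (32.0°).
Interpolate at f = 1/4 with slerp weights a = sin((1−f)δ)/sin δ ≈ 0.768, b = sin(fδ)/sin δ ≈ 0.263.
p = a·p₁ + b·p₂ ≈ (0.516, 0.529, 0.674); φ = arcsin(p_z) ≈ 42.35°, λ = atan2(p_y, p_x) ≈ 45.68°.

≈ (42°N, 46°E)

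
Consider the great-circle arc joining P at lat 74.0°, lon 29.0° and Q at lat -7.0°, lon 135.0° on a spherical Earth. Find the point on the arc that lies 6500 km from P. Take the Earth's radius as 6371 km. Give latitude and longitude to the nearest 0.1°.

The haversine formula gives a central angle δ ≈ 1.765 rad (101.1°) between the endpoints. The total great-circle distance is δ·R ≈ 1.765 × 6371 ≈ 11242 km, so the target fraction is f = 6500/11242 ≈ 0.578.
Interpolate at f ≈ 0.578 with slerp weights a = sin((1−f)δ)/sin δ ≈ 0.690, b = sin(fδ)/sin δ ≈ 0.868.
p = a·p₁ + b·p₂ ≈ (-0.443, 0.702, 0.558); φ = arcsin(p_z) ≈ 33.90°, λ = atan2(p_y, p_x) ≈ 122.27°.

≈ lat 33.9°, lon 122.3°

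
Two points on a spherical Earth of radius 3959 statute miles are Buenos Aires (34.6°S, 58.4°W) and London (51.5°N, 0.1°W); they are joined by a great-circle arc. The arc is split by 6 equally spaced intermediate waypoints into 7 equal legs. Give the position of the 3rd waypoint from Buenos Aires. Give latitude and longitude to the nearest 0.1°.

Convert each endpoint to a unit vector on the sphere (x = cos φ cos λ, y = cos φ sin λ, z = sin φ).
The central angle between the endpoints is δ = arccos(p₁·p₂) ≈ 1.747 rad (100.1°).
Interpolate at f = 3/7 with slerp weights a = sin((1−f)δ)/sin δ ≈ 0.854, b = sin(fδ)/sin δ ≈ 0.691.
p = a·p₁ + b·p₂ ≈ (0.799, -0.599, 0.056); φ = arcsin(p_z) ≈ 3.23°, λ = atan2(p_y, p_x) ≈ -36.89°.

≈ 3.2°N, 36.9°W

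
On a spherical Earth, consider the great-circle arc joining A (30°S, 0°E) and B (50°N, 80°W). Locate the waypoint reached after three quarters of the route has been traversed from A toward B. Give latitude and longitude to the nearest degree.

Write both endpoints as unit vectors p₁, p₂ with components (cos φ cos λ, cos φ sin λ, sin φ).
The central angle between the endpoints is δ = arccos(p₁·p₂) ≈ 1.861 rad (106.6°).
Interpolate at f = 3/4 with slerp weights a = sin((1−f)δ)/sin δ ≈ 0.468, b = sin(fδ)/sin δ ≈ 1.028.
p = a·p₁ + b·p₂ ≈ (0.520, -0.651, 0.553); φ = arcsin(p_z) ≈ 33.59°, λ = atan2(p_y, p_x) ≈ -51.35°.

≈ (34°N, 51°W)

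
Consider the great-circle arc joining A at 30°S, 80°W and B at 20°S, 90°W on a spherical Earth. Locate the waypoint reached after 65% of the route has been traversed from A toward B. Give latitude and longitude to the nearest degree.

≈ 24°S, 87°W

Convert each endpoint to a unit vector on the sphere (x = cos φ cos λ, y = cos φ sin λ, z = sin φ).
The central angle between the endpoints is δ = arccos(p₁·p₂) ≈ 0.235 rad (13.5°).
Interpolate at f = 0.65 with slerp weights a = sin((1−f)δ)/sin δ ≈ 0.353, b = sin(fδ)/sin δ ≈ 0.653.
p = a·p₁ + b·p₂ ≈ (0.053, -0.915, -0.400); φ = arcsin(p_z) ≈ -23.57°, λ = atan2(p_y, p_x) ≈ -86.68°.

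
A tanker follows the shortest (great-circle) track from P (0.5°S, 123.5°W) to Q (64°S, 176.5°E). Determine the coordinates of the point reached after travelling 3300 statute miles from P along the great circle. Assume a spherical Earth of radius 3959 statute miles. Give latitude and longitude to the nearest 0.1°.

≈ (43.4°S, 146.9°W)

The haversine formula gives a central angle δ ≈ 1.342 rad (76.9°) between the endpoints. The total great-circle distance is δ·R ≈ 1.342 × 3959 ≈ 5312 mi, so the target fraction is f = 3300/5312 ≈ 0.621.
Interpolate at f ≈ 0.621 with slerp weights a = sin((1−f)δ)/sin δ ≈ 0.500, b = sin(fδ)/sin δ ≈ 0.760.
p = a·p₁ + b·p₂ ≈ (-0.608, -0.396, -0.688); φ = arcsin(p_z) ≈ -43.44°, λ = atan2(p_y, p_x) ≈ -146.92°.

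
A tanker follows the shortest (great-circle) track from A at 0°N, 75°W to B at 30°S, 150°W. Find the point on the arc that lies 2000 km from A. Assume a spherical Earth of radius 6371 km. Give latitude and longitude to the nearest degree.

Convert each endpoint to a unit vector on the sphere (x = cos φ cos λ, y = cos φ sin λ, z = sin φ).
The central angle between the endpoints is δ = arccos(p₁·p₂) ≈ 1.345 rad (77.0°). The total great-circle distance is δ·R ≈ 1.345 × 6371 ≈ 8567 km, so the target fraction is f = 2000/8567 ≈ 0.233.
Interpolate at f ≈ 0.233 with slerp weights a = sin((1−f)δ)/sin δ ≈ 0.880, b = sin(fδ)/sin δ ≈ 0.317.
p = a·p₁ + b·p₂ ≈ (-0.010, -0.987, -0.158); φ = arcsin(p_z) ≈ -9.12°, λ = atan2(p_y, p_x) ≈ -90.57°.

≈ 9°S, 91°W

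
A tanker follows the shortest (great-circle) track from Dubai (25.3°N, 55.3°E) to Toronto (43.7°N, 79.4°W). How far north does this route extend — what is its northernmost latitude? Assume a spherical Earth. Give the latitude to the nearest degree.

≈ 62°N

The great circle lies in the plane with unit normal n̂ = (p₁ × p₂)/|p₁ × p₂|.
Here n̂_z ≈ -0.471; the vertex latitude is φ_max = arccos|n̂_z| ≈ 61.9°.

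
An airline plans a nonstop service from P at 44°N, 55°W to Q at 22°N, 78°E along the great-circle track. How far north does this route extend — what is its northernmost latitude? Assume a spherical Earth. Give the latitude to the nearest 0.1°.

The great circle lies in the plane with unit normal n̂ = (p₁ × p₂)/|p₁ × p₂|.
Here n̂_z ≈ +0.497; the vertex latitude is φ_max = arccos|n̂_z| ≈ 60.2°.
Check via Clairaut: cos φ_max = |cos φ₁| · sin C = cos(44.0°)·sin(43.7°) ≈ 0.497, again giving ≈ 60.2°.

≈ 60.2°N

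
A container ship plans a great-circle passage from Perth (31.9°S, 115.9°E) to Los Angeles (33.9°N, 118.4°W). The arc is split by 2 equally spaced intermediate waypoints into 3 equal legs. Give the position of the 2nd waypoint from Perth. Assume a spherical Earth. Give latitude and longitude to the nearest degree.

≈ 15°N, 164°W

The haversine formula gives a central angle δ ≈ 2.355 rad (134.9°) between the endpoints.
Interpolate at f = 2/3 with slerp weights a = sin((1−f)δ)/sin δ ≈ 0.998, b = sin(fδ)/sin δ ≈ 1.412.
p = a·p₁ + b·p₂ ≈ (-0.927, -0.269, 0.260); φ = arcsin(p_z) ≈ 15.08°, λ = atan2(p_y, p_x) ≈ -163.83°.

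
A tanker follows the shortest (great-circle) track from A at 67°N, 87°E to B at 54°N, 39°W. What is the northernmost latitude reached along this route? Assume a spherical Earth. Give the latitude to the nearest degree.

The great circle lies in the plane with unit normal n̂ = (p₁ × p₂)/|p₁ × p₂|.
Here n̂_z ≈ -0.234; the vertex latitude is φ_max = arccos|n̂_z| ≈ 76.4°.
Check via Clairaut: cos φ_max = |cos φ₁| · sin C = cos(67.0°)·sin(36.9°) ≈ 0.234, again giving ≈ 76.4°.

≈ 76°N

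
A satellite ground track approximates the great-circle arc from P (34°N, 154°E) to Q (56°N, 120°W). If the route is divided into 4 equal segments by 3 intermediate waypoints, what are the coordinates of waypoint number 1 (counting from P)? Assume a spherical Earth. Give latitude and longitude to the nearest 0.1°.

≈ (44.8°N, 167.6°E)

Convert each endpoint to a unit vector on the sphere (x = cos φ cos λ, y = cos φ sin λ, z = sin φ).
The central angle between the endpoints is δ = arccos(p₁·p₂) ≈ 1.052 rad (60.3°).
Interpolate at f = 1/4 with slerp weights a = sin((1−f)δ)/sin δ ≈ 0.817, b = sin(fδ)/sin δ ≈ 0.299.
p = a·p₁ + b·p₂ ≈ (-0.693, 0.152, 0.705); φ = arcsin(p_z) ≈ 44.84°, λ = atan2(p_y, p_x) ≈ 167.62°.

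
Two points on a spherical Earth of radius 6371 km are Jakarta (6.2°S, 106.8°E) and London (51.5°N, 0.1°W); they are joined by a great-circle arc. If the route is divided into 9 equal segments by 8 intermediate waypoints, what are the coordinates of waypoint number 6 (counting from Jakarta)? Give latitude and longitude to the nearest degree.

≈ (44°N, 52°E)

Write both endpoints as unit vectors p₁, p₂ with components (cos φ cos λ, cos φ sin λ, sin φ).
The central angle between the endpoints is δ = arccos(p₁·p₂) ≈ 1.838 rad (105.3°).
Interpolate at f = 6/9 with slerp weights a = sin((1−f)δ)/sin δ ≈ 0.596, b = sin(fδ)/sin δ ≈ 0.976.
p = a·p₁ + b·p₂ ≈ (0.436, 0.567, 0.699); φ = arcsin(p_z) ≈ 44.36°, λ = atan2(p_y, p_x) ≈ 52.42°.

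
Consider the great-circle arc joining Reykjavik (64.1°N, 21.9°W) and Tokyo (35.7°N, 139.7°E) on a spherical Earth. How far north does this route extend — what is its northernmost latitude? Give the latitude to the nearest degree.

≈ 83°N

The great circle lies in the plane with unit normal n̂ = (p₁ × p₂)/|p₁ × p₂|.
Here n̂_z ≈ +0.114; the vertex latitude is φ_max = arccos|n̂_z| ≈ 83.5°.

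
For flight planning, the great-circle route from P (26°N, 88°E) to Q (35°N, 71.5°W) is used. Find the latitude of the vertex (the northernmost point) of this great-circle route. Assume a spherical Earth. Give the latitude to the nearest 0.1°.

≈ 73.3°N

The great circle lies in the plane with unit normal n̂ = (p₁ × p₂)/|p₁ × p₂|.
Here n̂_z ≈ -0.287; the vertex latitude is φ_max = arccos|n̂_z| ≈ 73.3°.
Check via Clairaut: cos φ_max = |cos φ₁| · sin C = cos(26.0°)·sin(18.6°) ≈ 0.287, again giving ≈ 73.3°.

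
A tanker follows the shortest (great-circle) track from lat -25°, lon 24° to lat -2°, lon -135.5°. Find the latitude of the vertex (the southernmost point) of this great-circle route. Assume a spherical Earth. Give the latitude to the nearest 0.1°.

≈ -54.9°

The great circle lies in the plane with unit normal n̂ = (p₁ × p₂)/|p₁ × p₂|.
Here n̂_z ≈ -0.574; the vertex latitude is φ_max = arccos|n̂_z| ≈ 54.9°.
Check via Clairaut: cos φ_max = |cos φ₁| · sin C = cos(25.0°)·sin(140.7°) ≈ 0.574, again giving ≈ 54.9°.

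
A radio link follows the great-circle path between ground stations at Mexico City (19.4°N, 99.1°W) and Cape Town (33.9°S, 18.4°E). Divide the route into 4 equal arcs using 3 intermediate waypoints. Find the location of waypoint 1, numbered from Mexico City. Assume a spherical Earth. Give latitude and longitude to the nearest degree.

Convert each endpoint to a unit vector on the sphere (x = cos φ cos λ, y = cos φ sin λ, z = sin φ).
The central angle between the endpoints is δ = arccos(p₁·p₂) ≈ 2.149 rad (123.1°).
Interpolate at f = 1/4 with slerp weights a = sin((1−f)δ)/sin δ ≈ 1.193, b = sin(fδ)/sin δ ≈ 0.611.
p = a·p₁ + b·p₂ ≈ (0.303, -0.951, 0.055); φ = arcsin(p_z) ≈ 3.18°, λ = atan2(p_y, p_x) ≈ -72.31°.

≈ 3°N, 72°W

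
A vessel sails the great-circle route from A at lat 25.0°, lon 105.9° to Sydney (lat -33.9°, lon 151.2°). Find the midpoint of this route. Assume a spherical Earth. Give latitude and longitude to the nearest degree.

≈ lat -5°, lon 127°

The haversine formula gives a central angle δ ≈ 1.273 rad (72.9°) between the endpoints.
Interpolate at f = 1/2 with slerp weights a = sin((1−f)δ)/sin δ ≈ 0.622, b = sin(fδ)/sin δ ≈ 0.622.
p = a·p₁ + b·p₂ ≈ (-0.607, 0.791, -0.084); φ = arcsin(p_z) ≈ -4.82°, λ = atan2(p_y, p_x) ≈ 127.50°.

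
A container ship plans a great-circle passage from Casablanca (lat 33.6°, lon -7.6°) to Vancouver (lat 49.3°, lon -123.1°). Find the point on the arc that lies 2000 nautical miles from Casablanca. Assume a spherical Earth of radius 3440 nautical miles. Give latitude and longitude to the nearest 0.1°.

≈ lat 56.0°, lon -43.6°

Write both endpoints as unit vectors p₁, p₂ with components (cos φ cos λ, cos φ sin λ, sin φ).
The central angle between the endpoints is δ = arccos(p₁·p₂) ≈ 1.384 rad (79.3°). The total great-circle distance is δ·R ≈ 1.384 × 3440 ≈ 4761 nmi, so the target fraction is f = 2000/4761 ≈ 0.420.
Interpolate at f ≈ 0.420 with slerp weights a = sin((1−f)δ)/sin δ ≈ 0.732, b = sin(fδ)/sin δ ≈ 0.559.
p = a·p₁ + b·p₂ ≈ (0.405, -0.386, 0.829); φ = arcsin(p_z) ≈ 55.97°, λ = atan2(p_y, p_x) ≈ -43.60°.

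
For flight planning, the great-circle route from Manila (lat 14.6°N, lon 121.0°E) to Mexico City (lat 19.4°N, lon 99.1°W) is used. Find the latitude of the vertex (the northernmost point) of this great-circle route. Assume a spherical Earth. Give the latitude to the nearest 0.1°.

The great circle lies in the plane with unit normal n̂ = (p₁ × p₂)/|p₁ × p₂|.
Here n̂_z ≈ +0.745; the vertex latitude is φ_max = arccos|n̂_z| ≈ 41.8°.
Check via Clairaut: cos φ_max = |cos φ₁| · sin C = cos(14.6°)·sin(50.4°) ≈ 0.745, again giving ≈ 41.8°.

≈ 41.8°N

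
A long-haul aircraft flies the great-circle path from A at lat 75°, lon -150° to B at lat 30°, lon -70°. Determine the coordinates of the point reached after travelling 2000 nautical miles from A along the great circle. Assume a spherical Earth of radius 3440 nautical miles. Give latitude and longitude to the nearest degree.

The haversine formula gives a central angle δ ≈ 1.022 rad (58.5°) between the endpoints. The total great-circle distance is δ·R ≈ 1.022 × 3440 ≈ 3515 nmi, so the target fraction is f = 2000/3515 ≈ 0.569.
Interpolate at f ≈ 0.569 with slerp weights a = sin((1−f)δ)/sin δ ≈ 0.500, b = sin(fδ)/sin δ ≈ 0.644.
p = a·p₁ + b·p₂ ≈ (0.079, -0.589, 0.805); φ = arcsin(p_z) ≈ 53.57°, λ = atan2(p_y, p_x) ≈ -82.38°.

≈ lat 54°, lon -82°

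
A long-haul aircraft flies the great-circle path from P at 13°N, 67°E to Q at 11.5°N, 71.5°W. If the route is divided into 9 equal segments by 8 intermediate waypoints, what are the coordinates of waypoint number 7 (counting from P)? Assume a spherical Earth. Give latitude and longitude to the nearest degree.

From cos δ = sin φ₁ sin φ₂ + cos φ₁ cos φ₂ cos Δλ, the central angle is δ ≈ 2.305 rad (132.1°).
Interpolate at f = 7/9 with slerp weights a = sin((1−f)δ)/sin δ ≈ 0.661, b = sin(fδ)/sin δ ≈ 1.314.
p = a·p₁ + b·p₂ ≈ (0.660, -0.629, 0.411); φ = arcsin(p_z) ≈ 24.24°, λ = atan2(p_y, p_x) ≈ -43.61°.

≈ 24°N, 44°W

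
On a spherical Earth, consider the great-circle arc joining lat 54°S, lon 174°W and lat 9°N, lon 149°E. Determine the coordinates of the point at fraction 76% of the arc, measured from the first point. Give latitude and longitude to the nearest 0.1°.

Write both endpoints as unit vectors p₁, p₂ with components (cos φ cos λ, cos φ sin λ, sin φ).
The central angle between the endpoints is δ = arccos(p₁·p₂) ≈ 1.227 rad (70.3°).
Interpolate at f = 0.76 with slerp weights a = sin((1−f)δ)/sin δ ≈ 0.308, b = sin(fδ)/sin δ ≈ 0.853.
p = a·p₁ + b·p₂ ≈ (-0.902, 0.415, -0.116); φ = arcsin(p_z) ≈ -6.66°, λ = atan2(p_y, p_x) ≈ 155.30°.

≈ lat 6.7°S, lon 155.3°E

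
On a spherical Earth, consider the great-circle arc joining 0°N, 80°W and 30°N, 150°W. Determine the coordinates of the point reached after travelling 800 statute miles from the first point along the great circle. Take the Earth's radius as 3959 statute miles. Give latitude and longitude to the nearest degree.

From cos δ = sin φ₁ sin φ₂ + cos φ₁ cos φ₂ cos Δλ, the central angle is δ ≈ 1.270 rad (72.8°). The total great-circle distance is δ·R ≈ 1.270 × 3959 ≈ 5028 mi, so the target fraction is f = 800/5028 ≈ 0.159.
Interpolate at f ≈ 0.159 with slerp weights a = sin((1−f)δ)/sin δ ≈ 0.917, b = sin(fδ)/sin δ ≈ 0.210.
p = a·p₁ + b·p₂ ≈ (0.002, -0.994, 0.105); φ = arcsin(p_z) ≈ 6.03°, λ = atan2(p_y, p_x) ≈ -89.90°.

≈ 6°N, 90°W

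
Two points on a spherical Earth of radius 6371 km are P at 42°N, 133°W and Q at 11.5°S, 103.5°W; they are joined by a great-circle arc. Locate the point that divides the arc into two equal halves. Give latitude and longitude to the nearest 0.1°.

Convert each endpoint to a unit vector on the sphere (x = cos φ cos λ, y = cos φ sin λ, z = sin φ).
The central angle between the endpoints is δ = arccos(p₁·p₂) ≈ 1.047 rad (60.0°).
Interpolate at f = 1/2 with slerp weights a = sin((1−f)δ)/sin δ ≈ 0.577, b = sin(fδ)/sin δ ≈ 0.577.
p = a·p₁ + b·p₂ ≈ (-0.425, -0.864, 0.271); φ = arcsin(p_z) ≈ 15.73°, λ = atan2(p_y, p_x) ≈ -116.18°.

≈ 15.7°N, 116.2°W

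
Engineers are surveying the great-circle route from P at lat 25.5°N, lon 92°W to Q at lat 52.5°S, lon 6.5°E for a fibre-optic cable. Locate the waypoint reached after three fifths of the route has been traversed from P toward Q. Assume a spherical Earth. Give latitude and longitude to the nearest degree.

From cos δ = sin φ₁ sin φ₂ + cos φ₁ cos φ₂ cos Δλ, the central angle is δ ≈ 2.007 rad (115.0°).
Interpolate at f = 3/5 with slerp weights a = sin((1−f)δ)/sin δ ≈ 0.794, b = sin(fδ)/sin δ ≈ 1.030.
p = a·p₁ + b·p₂ ≈ (0.598, -0.645, -0.476); φ = arcsin(p_z) ≈ -28.40°, λ = atan2(p_y, p_x) ≈ -47.16°.

≈ lat 28°S, lon 47°W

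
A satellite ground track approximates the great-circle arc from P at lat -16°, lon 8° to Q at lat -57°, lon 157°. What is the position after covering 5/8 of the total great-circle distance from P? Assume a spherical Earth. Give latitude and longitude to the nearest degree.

From cos δ = sin φ₁ sin φ₂ + cos φ₁ cos φ₂ cos Δλ, the central angle is δ ≈ 1.790 rad (102.6°).
Interpolate at f = 5/8 with slerp weights a = sin((1−f)δ)/sin δ ≈ 0.637, b = sin(fδ)/sin δ ≈ 0.922.
p = a·p₁ + b·p₂ ≈ (0.145, 0.281, -0.949); φ = arcsin(p_z) ≈ -71.56°, λ = atan2(p_y, p_x) ≈ 62.81°.

≈ lat -72°, lon 63°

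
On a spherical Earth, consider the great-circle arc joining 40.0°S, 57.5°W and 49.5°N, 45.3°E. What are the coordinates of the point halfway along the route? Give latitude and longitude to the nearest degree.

≈ 8°N, 12°W

The haversine formula gives a central angle δ ≈ 2.213 rad (126.8°) between the endpoints.
Interpolate at f = 1/2 with slerp weights a = sin((1−f)δ)/sin δ ≈ 1.117, b = sin(fδ)/sin δ ≈ 1.117.
p = a·p₁ + b·p₂ ≈ (0.970, -0.206, 0.131); φ = arcsin(p_z) ≈ 7.55°, λ = atan2(p_y, p_x) ≈ -11.99°.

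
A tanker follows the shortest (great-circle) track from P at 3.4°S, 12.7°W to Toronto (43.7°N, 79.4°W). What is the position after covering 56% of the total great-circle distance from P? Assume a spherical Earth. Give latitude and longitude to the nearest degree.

Write both endpoints as unit vectors p₁, p₂ with components (cos φ cos λ, cos φ sin λ, sin φ).
The central angle between the endpoints is δ = arccos(p₁·p₂) ≈ 1.324 rad (75.8°).
Interpolate at f = 0.56 with slerp weights a = sin((1−f)δ)/sin δ ≈ 0.567, b = sin(fδ)/sin δ ≈ 0.696.
p = a·p₁ + b·p₂ ≈ (0.645, -0.619, 0.447); φ = arcsin(p_z) ≈ 26.58°, λ = atan2(p_y, p_x) ≈ -43.84°.

≈ 27°N, 44°W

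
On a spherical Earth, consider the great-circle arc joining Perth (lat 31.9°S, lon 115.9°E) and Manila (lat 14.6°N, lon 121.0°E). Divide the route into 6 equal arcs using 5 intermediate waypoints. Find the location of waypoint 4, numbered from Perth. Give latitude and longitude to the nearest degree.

≈ lat 1°S, lon 119°E

Convert each endpoint to a unit vector on the sphere (x = cos φ cos λ, y = cos φ sin λ, z = sin φ).
The central angle between the endpoints is δ = arccos(p₁·p₂) ≈ 0.816 rad (46.8°).
Interpolate at f = 4/6 with slerp weights a = sin((1−f)δ)/sin δ ≈ 0.369, b = sin(fδ)/sin δ ≈ 0.711.
p = a·p₁ + b·p₂ ≈ (-0.491, 0.871, -0.016); φ = arcsin(p_z) ≈ -0.91°, λ = atan2(p_y, p_x) ≈ 119.40°.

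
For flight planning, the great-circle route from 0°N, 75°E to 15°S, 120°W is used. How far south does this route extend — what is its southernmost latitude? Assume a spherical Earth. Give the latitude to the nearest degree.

≈ 46°S

The great circle lies in the plane with unit normal n̂ = (p₁ × p₂)/|p₁ × p₂|.
Here n̂_z ≈ +0.695; the vertex latitude is φ_max = arccos|n̂_z| ≈ 46.0°.
Check via Clairaut: cos φ_max = |cos φ₁| · sin C = cos(0.0°)·sin(136.0°) ≈ 0.695, again giving ≈ 46.0°.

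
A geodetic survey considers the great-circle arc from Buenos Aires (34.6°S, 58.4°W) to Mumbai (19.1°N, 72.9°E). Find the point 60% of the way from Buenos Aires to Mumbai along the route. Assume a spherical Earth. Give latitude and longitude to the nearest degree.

Write both endpoints as unit vectors p₁, p₂ with components (cos φ cos λ, cos φ sin λ, sin φ).
The central angle between the endpoints is δ = arccos(p₁·p₂) ≈ 2.345 rad (134.4°).
Interpolate at f = 0.60 with slerp weights a = sin((1−f)δ)/sin δ ≈ 1.128, b = sin(fδ)/sin δ ≈ 1.380.
p = a·p₁ + b·p₂ ≈ (0.870, 0.456, -0.189); φ = arcsin(p_z) ≈ -10.89°, λ = atan2(p_y, p_x) ≈ 27.64°.

≈ 11°S, 28°E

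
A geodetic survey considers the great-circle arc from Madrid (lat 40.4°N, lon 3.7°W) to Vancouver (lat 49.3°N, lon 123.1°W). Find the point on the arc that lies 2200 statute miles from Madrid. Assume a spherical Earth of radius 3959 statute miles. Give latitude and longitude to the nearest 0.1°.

≈ lat 61.2°N, lon 43.6°W

From cos δ = sin φ₁ sin φ₂ + cos φ₁ cos φ₂ cos Δλ, the central angle is δ ≈ 1.321 rad (75.7°). The total great-circle distance is δ·R ≈ 1.321 × 3959 ≈ 5228 mi, so the target fraction is f = 2200/5228 ≈ 0.421.
Interpolate at f ≈ 0.421 with slerp weights a = sin((1−f)δ)/sin δ ≈ 0.715, b = sin(fδ)/sin δ ≈ 0.544.
p = a·p₁ + b·p₂ ≈ (0.349, -0.333, 0.876); φ = arcsin(p_z) ≈ 61.17°, λ = atan2(p_y, p_x) ≈ -43.60°.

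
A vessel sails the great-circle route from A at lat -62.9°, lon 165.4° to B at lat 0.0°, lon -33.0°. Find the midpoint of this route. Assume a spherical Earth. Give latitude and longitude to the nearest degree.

Convert each endpoint to a unit vector on the sphere (x = cos φ cos λ, y = cos φ sin λ, z = sin φ).
The central angle between the endpoints is δ = arccos(p₁·p₂) ≈ 2.018 rad (115.6°).
Interpolate at f = 1/2 with slerp weights a = sin((1−f)δ)/sin δ ≈ 0.938, b = sin(fδ)/sin δ ≈ 0.938.
p = a·p₁ + b·p₂ ≈ (0.373, -0.403, -0.835); φ = arcsin(p_z) ≈ -56.66°, λ = atan2(p_y, p_x) ≈ -47.21°.

≈ lat -57°, lon -47°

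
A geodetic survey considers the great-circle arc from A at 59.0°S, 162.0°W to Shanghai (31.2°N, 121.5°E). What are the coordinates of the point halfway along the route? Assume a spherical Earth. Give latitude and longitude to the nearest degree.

From cos δ = sin φ₁ sin φ₂ + cos φ₁ cos φ₂ cos Δλ, the central angle is δ ≈ 1.919 rad (109.9°).
Interpolate at f = 1/2 with slerp weights a = sin((1−f)δ)/sin δ ≈ 0.871, b = sin(fδ)/sin δ ≈ 0.871.
p = a·p₁ + b·p₂ ≈ (-0.816, 0.497, -0.295); φ = arcsin(p_z) ≈ -17.18°, λ = atan2(p_y, p_x) ≈ 148.67°.

≈ 17°S, 149°E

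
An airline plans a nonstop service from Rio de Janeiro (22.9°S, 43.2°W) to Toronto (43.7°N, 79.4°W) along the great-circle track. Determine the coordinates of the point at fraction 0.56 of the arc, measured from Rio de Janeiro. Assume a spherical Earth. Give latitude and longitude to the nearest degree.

The haversine formula gives a central angle δ ≈ 1.299 rad (74.4°) between the endpoints.
Interpolate at f = 0.56 with slerp weights a = sin((1−f)δ)/sin δ ≈ 0.562, b = sin(fδ)/sin δ ≈ 0.690.
p = a·p₁ + b·p₂ ≈ (0.469, -0.845, 0.258); φ = arcsin(p_z) ≈ 14.97°, λ = atan2(p_y, p_x) ≈ -60.96°.

≈ 15°N, 61°W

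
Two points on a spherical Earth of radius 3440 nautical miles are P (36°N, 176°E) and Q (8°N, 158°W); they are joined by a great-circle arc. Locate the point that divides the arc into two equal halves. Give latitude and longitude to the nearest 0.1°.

≈ (22.5°N, 169.7°W)

From cos δ = sin φ₁ sin φ₂ + cos φ₁ cos φ₂ cos Δλ, the central angle is δ ≈ 0.640 rad (36.7°).
Interpolate at f = 1/2 with slerp weights a = sin((1−f)δ)/sin δ ≈ 0.527, b = sin(fδ)/sin δ ≈ 0.527.
p = a·p₁ + b·p₂ ≈ (-0.909, -0.166, 0.383); φ = arcsin(p_z) ≈ 22.52°, λ = atan2(p_y, p_x) ≈ -169.67°.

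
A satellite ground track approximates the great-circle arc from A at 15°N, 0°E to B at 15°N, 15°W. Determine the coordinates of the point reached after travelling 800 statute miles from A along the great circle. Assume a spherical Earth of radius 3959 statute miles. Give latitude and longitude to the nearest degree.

≈ 15°N, 12°W

Convert each endpoint to a unit vector on the sphere (x = cos φ cos λ, y = cos φ sin λ, z = sin φ).
The central angle between the endpoints is δ = arccos(p₁·p₂) ≈ 0.253 rad (14.5°). The total great-circle distance is δ·R ≈ 0.253 × 3959 ≈ 1001 mi, so the target fraction is f = 800/1001 ≈ 0.799.
Interpolate at f ≈ 0.799 with slerp weights a = sin((1−f)δ)/sin δ ≈ 0.203, b = sin(fδ)/sin δ ≈ 0.802.
p = a·p₁ + b·p₂ ≈ (0.945, -0.201, 0.260); φ = arcsin(p_z) ≈ 15.08°, λ = atan2(p_y, p_x) ≈ -11.99°.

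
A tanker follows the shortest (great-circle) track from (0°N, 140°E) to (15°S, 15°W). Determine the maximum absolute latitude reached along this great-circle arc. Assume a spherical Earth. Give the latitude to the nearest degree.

≈ 32°S

The great circle lies in the plane with unit normal n̂ = (p₁ × p₂)/|p₁ × p₂|.
Here n̂_z ≈ -0.845; the vertex latitude is φ_max = arccos|n̂_z| ≈ 32.4°.
Check via Clairaut: cos φ_max = |cos φ₁| · sin C = cos(0.0°)·sin(122.4°) ≈ 0.845, again giving ≈ 32.4°.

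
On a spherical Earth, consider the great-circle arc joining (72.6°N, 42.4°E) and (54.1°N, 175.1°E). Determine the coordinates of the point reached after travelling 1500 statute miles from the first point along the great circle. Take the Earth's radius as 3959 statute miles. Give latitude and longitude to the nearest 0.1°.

Write both endpoints as unit vectors p₁, p₂ with components (cos φ cos λ, cos φ sin λ, sin φ).
The central angle between the endpoints is δ = arccos(p₁·p₂) ≈ 0.858 rad (49.2°). The total great-circle distance is δ·R ≈ 0.858 × 3959 ≈ 3396 mi, so the target fraction is f = 1500/3396 ≈ 0.442.
Interpolate at f ≈ 0.442 with slerp weights a = sin((1−f)δ)/sin δ ≈ 0.609, b = sin(fδ)/sin δ ≈ 0.489.
p = a·p₁ + b·p₂ ≈ (-0.151, 0.147, 0.977); φ = arcsin(p_z) ≈ 77.81°, λ = atan2(p_y, p_x) ≈ 135.73°.

≈ (77.8°N, 135.7°E)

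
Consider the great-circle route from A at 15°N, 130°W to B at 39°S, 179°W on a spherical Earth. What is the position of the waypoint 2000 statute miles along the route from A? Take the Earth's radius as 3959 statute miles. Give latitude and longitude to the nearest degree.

≈ 8°S, 148°W

From cos δ = sin φ₁ sin φ₂ + cos φ₁ cos φ₂ cos Δλ, the central angle is δ ≈ 1.235 rad (70.8°). The total great-circle distance is δ·R ≈ 1.235 × 3959 ≈ 4889 mi, so the target fraction is f = 2000/4889 ≈ 0.409.
Interpolate at f ≈ 0.409 with slerp weights a = sin((1−f)δ)/sin δ ≈ 0.706, b = sin(fδ)/sin δ ≈ 0.513.
p = a·p₁ + b·p₂ ≈ (-0.837, -0.529, -0.140); φ = arcsin(p_z) ≈ -8.04°, λ = atan2(p_y, p_x) ≈ -147.68°.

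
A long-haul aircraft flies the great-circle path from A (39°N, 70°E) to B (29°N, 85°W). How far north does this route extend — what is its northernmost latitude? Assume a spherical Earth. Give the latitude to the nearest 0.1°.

The great circle lies in the plane with unit normal n̂ = (p₁ × p₂)/|p₁ × p₂|.
Here n̂_z ≈ -0.302; the vertex latitude is φ_max = arccos|n̂_z| ≈ 72.4°.
Check via Clairaut: cos φ_max = |cos φ₁| · sin C = cos(39.0°)·sin(22.9°) ≈ 0.302, again giving ≈ 72.4°.

≈ 72.4°N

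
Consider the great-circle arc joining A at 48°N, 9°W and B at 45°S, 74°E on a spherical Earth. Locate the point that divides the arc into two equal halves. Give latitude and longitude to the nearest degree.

Write both endpoints as unit vectors p₁, p₂ with components (cos φ cos λ, cos φ sin λ, sin φ).
The central angle between the endpoints is δ = arccos(p₁·p₂) ≈ 2.058 rad (117.9°).
Interpolate at f = 1/2 with slerp weights a = sin((1−f)δ)/sin δ ≈ 0.969, b = sin(fδ)/sin δ ≈ 0.969.
p = a·p₁ + b·p₂ ≈ (0.830, 0.557, 0.035); φ = arcsin(p_z) ≈ 2.00°, λ = atan2(p_y, p_x) ≈ 33.90°.

≈ 2°N, 34°E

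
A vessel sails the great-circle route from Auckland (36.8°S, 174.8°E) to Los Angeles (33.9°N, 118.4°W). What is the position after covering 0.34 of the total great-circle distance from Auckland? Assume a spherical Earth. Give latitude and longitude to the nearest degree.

Convert each endpoint to a unit vector on the sphere (x = cos φ cos λ, y = cos φ sin λ, z = sin φ).
The central angle between the endpoints is δ = arccos(p₁·p₂) ≈ 1.643 rad (94.1°).
Interpolate at f = 0.34 with slerp weights a = sin((1−f)δ)/sin δ ≈ 0.886, b = sin(fδ)/sin δ ≈ 0.531.
p = a·p₁ + b·p₂ ≈ (-0.917, -0.324, -0.235); φ = arcsin(p_z) ≈ -13.56°, λ = atan2(p_y, p_x) ≈ -160.55°.

≈ 14°S, 161°W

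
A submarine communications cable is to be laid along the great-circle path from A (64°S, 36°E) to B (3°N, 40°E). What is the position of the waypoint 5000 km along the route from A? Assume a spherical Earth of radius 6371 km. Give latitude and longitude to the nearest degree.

Write both endpoints as unit vectors p₁, p₂ with components (cos φ cos λ, cos φ sin λ, sin φ).
The central angle between the endpoints is δ = arccos(p₁·p₂) ≈ 1.171 rad (67.1°). The total great-circle distance is δ·R ≈ 1.171 × 6371 ≈ 7457 km, so the target fraction is f = 5000/7457 ≈ 0.670.
Interpolate at f ≈ 0.670 with slerp weights a = sin((1−f)δ)/sin δ ≈ 0.409, b = sin(fδ)/sin δ ≈ 0.767.
p = a·p₁ + b·p₂ ≈ (0.732, 0.598, -0.327); φ = arcsin(p_z) ≈ -19.09°, λ = atan2(p_y, p_x) ≈ 39.24°.

≈ (19°S, 39°E)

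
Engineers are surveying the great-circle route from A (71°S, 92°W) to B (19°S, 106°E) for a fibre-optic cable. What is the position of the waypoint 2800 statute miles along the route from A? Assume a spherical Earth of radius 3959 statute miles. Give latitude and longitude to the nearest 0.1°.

≈ (67.1°S, 117.2°E)

Write both endpoints as unit vectors p₁, p₂ with components (cos φ cos λ, cos φ sin λ, sin φ).
The central angle between the endpoints is δ = arccos(p₁·p₂) ≈ 1.556 rad (89.1°). The total great-circle distance is δ·R ≈ 1.556 × 3959 ≈ 6159 mi, so the target fraction is f = 2800/6159 ≈ 0.455.
Interpolate at f ≈ 0.455 with slerp weights a = sin((1−f)δ)/sin δ ≈ 0.750, b = sin(fδ)/sin δ ≈ 0.650.
p = a·p₁ + b·p₂ ≈ (-0.178, 0.346, -0.921); φ = arcsin(p_z) ≈ -67.08°, λ = atan2(p_y, p_x) ≈ 117.18°.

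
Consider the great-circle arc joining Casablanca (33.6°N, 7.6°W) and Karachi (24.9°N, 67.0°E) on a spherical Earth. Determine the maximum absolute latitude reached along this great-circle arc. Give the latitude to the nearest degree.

The great circle lies in the plane with unit normal n̂ = (p₁ × p₂)/|p₁ × p₂|.
Here n̂_z ≈ +0.808; the vertex latitude is φ_max = arccos|n̂_z| ≈ 36.1°.

≈ 36°N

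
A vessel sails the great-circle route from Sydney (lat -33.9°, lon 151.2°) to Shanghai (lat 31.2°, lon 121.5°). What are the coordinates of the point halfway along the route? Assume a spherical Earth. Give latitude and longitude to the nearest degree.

≈ lat -1°, lon 136°

The haversine formula gives a central angle δ ≈ 1.237 rad (70.9°) between the endpoints.
Interpolate at f = 1/2 with slerp weights a = sin((1−f)δ)/sin δ ≈ 0.614, b = sin(fδ)/sin δ ≈ 0.614.
p = a·p₁ + b·p₂ ≈ (-0.721, 0.693, -0.024); φ = arcsin(p_z) ≈ -1.40°, λ = atan2(p_y, p_x) ≈ 136.12°.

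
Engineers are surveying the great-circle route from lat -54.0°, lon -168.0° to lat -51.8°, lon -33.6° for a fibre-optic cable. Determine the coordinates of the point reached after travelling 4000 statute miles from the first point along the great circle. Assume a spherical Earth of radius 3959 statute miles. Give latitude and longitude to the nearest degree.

≈ lat -60°, lon -42°

Write both endpoints as unit vectors p₁, p₂ with components (cos φ cos λ, cos φ sin λ, sin φ).
The central angle between the endpoints is δ = arccos(p₁·p₂) ≈ 1.179 rad (67.6°). The total great-circle distance is δ·R ≈ 1.179 × 3959 ≈ 4669 mi, so the target fraction is f = 4000/4669 ≈ 0.857.
Interpolate at f ≈ 0.857 with slerp weights a = sin((1−f)δ)/sin δ ≈ 0.182, b = sin(fδ)/sin δ ≈ 0.916.
p = a·p₁ + b·p₂ ≈ (0.367, -0.336, -0.867); φ = arcsin(p_z) ≈ -60.15°, λ = atan2(p_y, p_x) ≈ -42.44°.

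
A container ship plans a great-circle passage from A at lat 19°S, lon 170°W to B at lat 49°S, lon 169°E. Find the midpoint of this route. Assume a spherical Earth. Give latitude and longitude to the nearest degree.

Write both endpoints as unit vectors p₁, p₂ with components (cos φ cos λ, cos φ sin λ, sin φ).
The central angle between the endpoints is δ = arccos(p₁·p₂) ≈ 0.601 rad (34.4°).
Interpolate at f = 1/2 with slerp weights a = sin((1−f)δ)/sin δ ≈ 0.523, b = sin(fδ)/sin δ ≈ 0.523.
p = a·p₁ + b·p₂ ≈ (-0.825, -0.020, -0.565); φ = arcsin(p_z) ≈ -34.43°, λ = atan2(p_y, p_x) ≈ -178.58°.

≈ lat 34°S, lon 179°W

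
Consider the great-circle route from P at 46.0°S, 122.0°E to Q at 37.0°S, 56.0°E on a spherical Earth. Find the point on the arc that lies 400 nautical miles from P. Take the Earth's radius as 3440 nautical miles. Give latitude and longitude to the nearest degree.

≈ 47°S, 112°E

Convert each endpoint to a unit vector on the sphere (x = cos φ cos λ, y = cos φ sin λ, z = sin φ).
The central angle between the endpoints is δ = arccos(p₁·p₂) ≈ 0.852 rad (48.8°). The total great-circle distance is δ·R ≈ 0.852 × 3440 ≈ 2931 nmi, so the target fraction is f = 400/2931 ≈ 0.136.
Interpolate at f ≈ 0.136 with slerp weights a = sin((1−f)δ)/sin δ ≈ 0.892, b = sin(fδ)/sin δ ≈ 0.154.
p = a·p₁ + b·p₂ ≈ (-0.259, 0.627, -0.734); φ = arcsin(p_z) ≈ -47.24°, λ = atan2(p_y, p_x) ≈ 112.46°.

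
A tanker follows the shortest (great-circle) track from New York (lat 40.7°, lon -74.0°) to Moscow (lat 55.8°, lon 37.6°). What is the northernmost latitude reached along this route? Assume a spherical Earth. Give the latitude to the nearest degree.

≈ 65°

The great circle lies in the plane with unit normal n̂ = (p₁ × p₂)/|p₁ × p₂|.
Here n̂_z ≈ +0.429; the vertex latitude is φ_max = arccos|n̂_z| ≈ 64.6°.
Check via Clairaut: cos φ_max = |cos φ₁| · sin C = cos(40.7°)·sin(34.4°) ≈ 0.429, again giving ≈ 64.6°.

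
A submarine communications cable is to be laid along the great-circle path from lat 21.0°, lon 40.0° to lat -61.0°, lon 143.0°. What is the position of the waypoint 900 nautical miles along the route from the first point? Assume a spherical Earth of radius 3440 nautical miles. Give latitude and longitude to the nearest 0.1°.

Write both endpoints as unit vectors p₁, p₂ with components (cos φ cos λ, cos φ sin λ, sin φ).
The central angle between the endpoints is δ = arccos(p₁·p₂) ≈ 1.999 rad (114.5°). The total great-circle distance is δ·R ≈ 1.999 × 3440 ≈ 6877 nmi, so the target fraction is f = 900/6877 ≈ 0.131.
Interpolate at f ≈ 0.131 with slerp weights a = sin((1−f)δ)/sin δ ≈ 1.084, b = sin(fδ)/sin δ ≈ 0.284.
p = a·p₁ + b·p₂ ≈ (0.665, 0.733, 0.140); φ = arcsin(p_z) ≈ 8.04°, λ = atan2(p_y, p_x) ≈ 47.80°.

≈ lat 8.0°, lon 47.8°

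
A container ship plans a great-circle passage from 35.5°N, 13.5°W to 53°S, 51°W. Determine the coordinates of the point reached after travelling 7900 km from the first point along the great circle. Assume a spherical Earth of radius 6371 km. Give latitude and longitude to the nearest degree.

≈ 32°S, 38°W

From cos δ = sin φ₁ sin φ₂ + cos φ₁ cos φ₂ cos Δλ, the central angle is δ ≈ 1.646 rad (94.3°). The total great-circle distance is δ·R ≈ 1.646 × 6371 ≈ 10486 km, so the target fraction is f = 7900/10486 ≈ 0.753.
Interpolate at f ≈ 0.753 with slerp weights a = sin((1−f)δ)/sin δ ≈ 0.396, b = sin(fδ)/sin δ ≈ 0.948.
p = a·p₁ + b·p₂ ≈ (0.673, -0.519, -0.528); φ = arcsin(p_z) ≈ -31.84°, λ = atan2(p_y, p_x) ≈ -37.64°.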